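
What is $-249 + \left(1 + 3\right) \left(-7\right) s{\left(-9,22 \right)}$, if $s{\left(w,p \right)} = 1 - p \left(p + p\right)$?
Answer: $26827$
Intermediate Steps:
$s{\left(w,p \right)} = 1 - 2 p^{2}$ ($s{\left(w,p \right)} = 1 - p 2 p = 1 - 2 p^{2}$)
$-249 + \left(1 + 3\right) \left(-7\right) s{\left(-9,22 \right)} = -249 + \left(1 + 3\right) \left(-7\right) \left(1 - 2 \cdot 22^{2}\right) = -249 + 4 \left(-7\right) \left(1 - 968\right) = -249 - 28 \left(1 - 968\right) = -249 - -27076 = -249 + 27076 = 26827$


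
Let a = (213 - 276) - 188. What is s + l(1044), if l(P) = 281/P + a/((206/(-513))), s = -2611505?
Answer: -280753112431/107532 ≈ -2.6109e+6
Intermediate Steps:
a = -251 (a = -63 - 188 = -251)
l(P) = 128763/206 + 281/P (l(P) = 281/P - 251/(206/(-513)) = 281/P - 251/(206*(-1/513)) = 281/P - 251/(-206/513) = 281/P - 251*(-513/206) = 281/P + 128763/206 = 128763/206 + 281/P)
s + l(1044) = -2611505 + (128763/206 + 281/1044) = -2611505 + 67243229/107532 = -280753112431/107532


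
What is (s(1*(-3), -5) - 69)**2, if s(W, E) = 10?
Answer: 3481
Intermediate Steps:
(s(1*(-3), -5) - 69)**2 = (10 - 69)**2 = (-59)**2 = 3481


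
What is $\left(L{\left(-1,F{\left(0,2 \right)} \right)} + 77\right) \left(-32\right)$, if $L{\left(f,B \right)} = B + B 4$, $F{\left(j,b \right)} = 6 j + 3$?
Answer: $-2944$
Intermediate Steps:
$F{\left(j,b \right)} = 3 + 6 j$
$L{\left(f,B \right)} = 5 B$ ($L{\left(f,B \right)} = B + 4 B = 5 B$)
$\left(L{\left(-1,F{\left(0,2 \right)} \right)} + 77\right) \left(-32\right) = \left(5 \left(3 + 6 \cdot 0\right) + 77\right) \left(-32\right) = \left(5 \left(3 + 0\right) + 77\right) \left(-32\right) = \left(5 \cdot 3 + 77\right) \left(-32\right) = \left(15 + 77\right) \left(-32\right) = 92 \left(-32\right) = -2944$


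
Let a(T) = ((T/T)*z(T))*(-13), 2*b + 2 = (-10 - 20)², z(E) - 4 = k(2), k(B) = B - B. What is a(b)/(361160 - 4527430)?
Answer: 26/2083135 ≈ 1.2481e-5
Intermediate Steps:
k(B) = 0
z(E) = 4 (z(E) = 4 + 0 = 4)
b = 449 (b = -1 + (-10 - 20)²/2 = -1 + (½)*(-30)² = -1 + (½)*900 = -1 + 450 = 449)
a(T) = -52 (a(T) = ((T/T)*4)*(-13) = (1*4)*(-13) = 4*(-13) = -52)
a(b)/(361160 - 4527430) = -52/(361160 - 4527430) = -52/(-4166270) = -52*(-1/4166270) = 26/2083135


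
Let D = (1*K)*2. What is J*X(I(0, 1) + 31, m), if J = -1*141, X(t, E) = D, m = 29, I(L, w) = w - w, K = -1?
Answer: 282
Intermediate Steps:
I(L, w) = 0
D = -2 (D = (1*(-1))*2 = -1*2 = -2)
X(t, E) = -2
J = -141
J*X(I(0, 1) + 31, m) = -141*(-2) = 282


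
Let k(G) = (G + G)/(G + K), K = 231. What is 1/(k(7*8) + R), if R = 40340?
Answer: 41/1653956 ≈ 2.4789e-5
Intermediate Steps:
k(G) = 2*G/(231 + G) (k(G) = (G + G)/(G + 231) = (2*G)/(231 + G) = 2*G/(231 + G))
1/(k(7*8) + R) = 1/(2*(7*8)/(231 + 7*8) + 40340) = 1/(2*56/(231 + 56) + 40340) = 1/(2*56/287 + 40340) = 1/(2*56*(1/287) + 40340) = 1/(16/41 + 40340) = 1/(1653956/41) = 41/1653956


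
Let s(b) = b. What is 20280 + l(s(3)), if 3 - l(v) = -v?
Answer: 20286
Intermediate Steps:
l(v) = 3 + v (l(v) = 3 - (-1)*v = 3 + v)
20280 + l(s(3)) = 20280 + (3 + 3) = 20280 + 6 = 20286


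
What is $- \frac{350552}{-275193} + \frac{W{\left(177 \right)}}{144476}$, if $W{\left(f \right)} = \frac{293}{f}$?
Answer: $\frac{2988161571551}{2345768248212} \approx 1.2739$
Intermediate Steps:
$- \frac{350552}{-275193} + \frac{W{\left(177 \right)}}{144476} = - \frac{350552}{-275193} + \frac{293 \cdot \frac{1}{177}}{144476} = \left(-350552\right) \left(- \frac{1}{275193}\right) + 293 \cdot \frac{1}{177} \cdot \frac{1}{144476} = \frac{350552}{275193} + \frac{293}{177} \cdot \frac{1}{144476} = \frac{350552}{275193} + \frac{293}{25572252} = \frac{2988161571551}{2345768248212}$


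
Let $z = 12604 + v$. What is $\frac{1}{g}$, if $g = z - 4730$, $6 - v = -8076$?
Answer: $\frac{1}{15956} \approx 6.2672 \cdot 10^{-5}$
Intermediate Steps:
$v = 8082$ ($v = 6 - -8076 = 6 + 8076 = 8082$)
$z = 20686$ ($z = 12604 + 8082 = 20686$)
$g = 15956$ ($g = 20686 - 4730 = 15956$)
$\frac{1}{g} = \frac{1}{15956}$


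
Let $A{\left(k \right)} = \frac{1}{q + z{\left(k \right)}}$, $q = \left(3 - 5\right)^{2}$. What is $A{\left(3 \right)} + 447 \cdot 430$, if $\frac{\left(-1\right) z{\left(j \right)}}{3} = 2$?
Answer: $\frac{384419}{2} \approx 1.9221 \cdot 10^{5}$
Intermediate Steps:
$z{\left(j \right)} = -6$ ($z{\left(j \right)} = \left(-3\right) 2 = -6$)
$q = 4$ ($q = \left(-2\right)^{2} = 4$)
$A{\left(k \right)} = - \frac{1}{2}$ ($A{\left(k \right)} = \frac{1}{4 - 6} = \frac{1}{-2} = - \frac{1}{2}$)
$A{\left(3 \right)} + 447 \cdot 430 = - \frac{1}{2} + 447 \cdot 430 = - \frac{1}{2} + 192210 = \frac{384419}{2}$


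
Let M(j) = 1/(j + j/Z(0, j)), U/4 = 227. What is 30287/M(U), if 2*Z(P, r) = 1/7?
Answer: 412508940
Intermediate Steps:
U = 908 (U = 4*227 = 908)
Z(P, r) = 1/14 (Z(P, r) = (1/2)/7 = (1/2)*(1/7) = 1/14)
M(j) = 1/(15*j) (M(j) = 1/(j + j/(1/14)) = 1/(j + j*14) = 1/(j + 14*j) = 1/(15*j))
30287/M(U) = 30287/(((1/15)/908)) = 30287/(((1/15)*(1/908))) = 30287/(1/13620) = 30287*13620 = 412508940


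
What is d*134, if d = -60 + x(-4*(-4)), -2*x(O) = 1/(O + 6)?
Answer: -176947/22 ≈ -8043.0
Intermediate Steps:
x(O) = -1/(2*(6 + O)) (x(O) = -1/(2*(O + 6)) = -1/(2*(6 + O)))
d = -2641/44 (d = -60 - 1/(12 + 2*(-4*(-4))) = -60 - 1/(12 + 2*16) = -60 - 1/(12 + 32) = -60 - 1/44 = -2641/44 ≈ -60.023)
d*134 = -2641/44*134 = -176947/22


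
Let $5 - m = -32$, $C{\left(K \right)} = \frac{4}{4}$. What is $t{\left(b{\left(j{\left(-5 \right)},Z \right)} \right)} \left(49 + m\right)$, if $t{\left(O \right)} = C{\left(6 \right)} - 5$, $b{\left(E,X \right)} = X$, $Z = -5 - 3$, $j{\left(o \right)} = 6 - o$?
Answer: $-344$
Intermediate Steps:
$C{\left(K \right)} = 1$ ($C{\left(K \right)} = 4 \cdot \frac{1}{4} = 1$)
$m = 37$ ($m = 5 - -32 = 5 + 32 = 37$)
$Z = -8$ ($Z = -5 - 3 = -8$)
$t{\left(O \right)} = -4$ ($t{\left(O \right)} = 1 - 5 = -4$)
$t{\left(b{\left(j{\left(-5 \right)},Z \right)} \right)} \left(49 + m\right) = - 4 \left(49 + 37\right) = \left(-4\right) 86 = -344$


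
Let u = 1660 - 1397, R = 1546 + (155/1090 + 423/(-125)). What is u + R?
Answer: 49206911/27250 ≈ 1805.8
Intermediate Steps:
R = 42040161/27250 (R = 1546 + (155*(1/1090) + 423*(-1/125)) = 1546 + (31/218 - 423/125) = 1546 - 88339/27250 = 42040161/27250 ≈ 1542.8)
u = 263
u + R = 263 + 42040161/27250 = 49206911/27250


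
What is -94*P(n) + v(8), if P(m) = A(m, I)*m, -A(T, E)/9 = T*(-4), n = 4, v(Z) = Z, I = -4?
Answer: -54136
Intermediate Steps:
A(T, E) = 36*T (A(T, E) = -9*T*(-4) = -(-36)*T = 36*T)
P(m) = 36*m² (P(m) = (36*m)*m = 36*m²)
-94*P(n) + v(8) = -3384*4² + 8 = -3384*16 + 8 = -94*576 + 8 = -54144 + 8 = -54136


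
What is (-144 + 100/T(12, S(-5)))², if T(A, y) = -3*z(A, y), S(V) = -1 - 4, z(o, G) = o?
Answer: 1745041/81 ≈ 21544.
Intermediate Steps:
S(V) = -5
T(A, y) = -3*A
(-144 + 100/T(12, S(-5)))² = (-144 + 100/((-3*12)))² = (-144 + 100/(-36))² = (-144 + 100*(-1/36))² = (-144 - 25/9)² = (-1321/9)² = 1745041/81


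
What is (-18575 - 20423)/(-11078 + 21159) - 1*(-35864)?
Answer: 21265058/593 ≈ 35860.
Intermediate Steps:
(-18575 - 20423)/(-11078 + 21159) - 1*(-35864) = -38998/10081 + 35864 = -38998*1/10081 + 35864 = -2294/593 + 35864 = 21265058/593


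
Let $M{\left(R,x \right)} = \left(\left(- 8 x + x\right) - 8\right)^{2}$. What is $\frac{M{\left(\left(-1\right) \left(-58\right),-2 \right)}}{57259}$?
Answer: $\frac{36}{57259} \approx 0.00062872$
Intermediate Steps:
$M{\left(R,x \right)} = \left(-8 - 7 x\right)^{2}$ ($M{\left(R,x \right)} = \left(- 7 x - 8\right)^{2} = \left(-8 - 7 x\right)^{2}$)
$\frac{M{\left(\left(-1\right) \left(-58\right),-2 \right)}}{57259} = \frac{\left(8 + 7 \left(-2\right)\right)^{2}}{57259} = \left(8 - 14\right)^{2} \cdot \frac{1}{57259} = \left(-6\right)^{2} \cdot \frac{1}{57259} = 36 \cdot \frac{1}{57259} = \frac{36}{57259}$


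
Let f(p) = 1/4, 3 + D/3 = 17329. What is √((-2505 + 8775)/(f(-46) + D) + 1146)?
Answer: 3*√5504921233346/207913 ≈ 33.854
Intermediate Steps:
D = 51978 (D = -9 + 3*17329 = -9 + 51987 = 51978)
f(p) = ¼
√((-2505 + 8775)/(f(-46) + D) + 1146) = √((-2505 + 8775)/(¼ + 51978) + 1146) = √(6270/(207913/4) + 1146) = √(6270*(4/207913) + 1146) = √(25080/207913 + 1146) = √(238293378/207913) = 3*√5504921233346/207913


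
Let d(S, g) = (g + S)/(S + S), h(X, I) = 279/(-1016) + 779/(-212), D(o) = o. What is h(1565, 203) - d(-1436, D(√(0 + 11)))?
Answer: -239577/53848 + √11/2872 ≈ -4.4480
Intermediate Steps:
h(X, I) = -212653/53848 (h(X, I) = 279*(-1/1016) + 779*(-1/212) = -279/1016 - 779/212 = -212653/53848)
d(S, g) = (S + g)/(2*S) (d(S, g) = (S + g)/((2*S)) = (S + g)*(1/(2*S)) = (S + g)/(2*S))
h(1565, 203) - d(-1436, D(√(0 + 11))) = -212653/53848 - (-1436 + √(0 + 11))/(2*(-1436)) = -212653/53848 - (-1)*(-1436 + √11)/(2*1436) = -212653/53848 - (½ - √11/2872) = -212653/53848 + (-½ + √11/2872) = -239577/53848 + √11/2872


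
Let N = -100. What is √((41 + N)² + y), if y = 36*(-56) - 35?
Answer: √1430 ≈ 37.815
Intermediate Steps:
y = -2051 (y = -2016 - 35 = -2051)
√((41 + N)² + y) = √((41 - 100)² - 2051) = √((-59)² - 2051) = √(3481 - 2051) = √1430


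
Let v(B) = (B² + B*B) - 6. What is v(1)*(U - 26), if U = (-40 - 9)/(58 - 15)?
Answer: 4668/43 ≈ 108.56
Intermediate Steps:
v(B) = -6 + 2*B² (v(B) = (B² + B²) - 6 = 2*B² - 6 = -6 + 2*B²)
U = -49/43 ≈ -1.1395
v(1)*(U - 26) = (-6 + 2*1²)*(-49/43 - 26) = (-6 + 2*1)*(-1167/43) = (-6 + 2)*(-1167/43) = -4*(-1167/43) = 4668/43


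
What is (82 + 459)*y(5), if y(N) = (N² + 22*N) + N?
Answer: 75740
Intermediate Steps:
y(N) = N² + 23*N
(82 + 459)*y(5) = (82 + 459)*(5*(23 + 5)) = 541*(5*28) = 541*140 = 75740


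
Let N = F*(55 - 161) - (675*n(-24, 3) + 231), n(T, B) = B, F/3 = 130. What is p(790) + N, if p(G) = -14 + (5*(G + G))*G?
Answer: 6197390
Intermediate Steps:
F = 390 (F = 3*130 = 390)
p(G) = -14 + 10*G² (p(G) = -14 + (5*(2*G))*G = -14 + (10*G)*G = -14 + 10*G²)
N = -43596 (N = 390*(55 - 161) - (675*3 + 231) = 390*(-106) - (2025 + 231) = -41340 - 1*2256 = -41340 - 2256 = -43596)
p(790) + N = (-14 + 10*790²) - 43596 = (-14 + 10*624100) - 43596 = (-14 + 6241000) - 43596 = 6240986 - 43596 = 6197390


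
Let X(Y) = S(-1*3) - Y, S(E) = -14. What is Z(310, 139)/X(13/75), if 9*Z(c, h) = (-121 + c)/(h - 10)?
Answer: -525/45709 ≈ -0.011486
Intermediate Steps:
Z(c, h) = (-121 + c)/(9*(-10 + h)) (Z(c, h) = ((-121 + c)/(h - 10))/9 = ((-121 + c)/(-10 + h))/9 = (-121 + c)/(9*(-10 + h)))
X(Y) = -14 - Y
Z(310, 139)/X(13/75) = ((-121 + 310)/(9*(-10 + 139)))/(-14 - 13/75) = ((⅑)*189/129)/(-14 - 13/75) = ((⅑)*(1/129)*189)/(-14 - 1*13/75) = 7/(43*(-14 - 13/75)) = 7/(43*(-1063/75)) = (7/43)*(-75/1063) = -525/45709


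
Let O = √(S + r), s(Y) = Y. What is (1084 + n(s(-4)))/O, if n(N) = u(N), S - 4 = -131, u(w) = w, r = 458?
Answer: 1080*√331/331 ≈ 59.362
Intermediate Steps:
S = -127 (S = 4 - 131 = -127)
n(N) = N
O = √331 (O = √(-127 + 458) = √331 ≈ 18.193)
(1084 + n(s(-4)))/O = (1084 - 4)/(√331) = (√331/331)*1080 = 1080*√331/331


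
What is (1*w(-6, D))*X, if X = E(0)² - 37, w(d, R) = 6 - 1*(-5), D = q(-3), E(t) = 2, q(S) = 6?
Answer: -363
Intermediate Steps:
D = 6
w(d, R) = 11 (w(d, R) = 6 + 5 = 11)
X = -33 (X = 2² - 37 = 4 - 37 = -33)
(1*w(-6, D))*X = (1*11)*(-33) = 11*(-33) = -363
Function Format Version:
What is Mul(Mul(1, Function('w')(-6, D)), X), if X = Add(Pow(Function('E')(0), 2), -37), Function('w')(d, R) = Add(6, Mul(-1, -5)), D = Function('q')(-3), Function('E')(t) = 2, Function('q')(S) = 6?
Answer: -363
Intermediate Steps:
D = 6
Function('w')(d, R) = 11 (Function('w')(d, R) = Add(6, 5) = 11)
X = -33 (X = Add(Pow(2, 2), -37) = Add(4, -37) = -33)
Mul(Mul(1, Function('w')(-6, D)), X) = Mul(Mul(1, 11), -33) = Mul(11, -33) = -363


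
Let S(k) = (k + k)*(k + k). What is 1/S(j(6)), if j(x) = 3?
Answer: 1/36 ≈ 0.027778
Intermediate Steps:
S(k) = 4*k² (S(k) = (2*k)*(2*k) = 4*k²)
1/S(j(6)) = 1/(4*3²) = 1/(4*9) = 1/36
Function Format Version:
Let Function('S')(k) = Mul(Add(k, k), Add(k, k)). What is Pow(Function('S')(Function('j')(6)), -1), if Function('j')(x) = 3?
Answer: Rational(1, 36) ≈ 0.027778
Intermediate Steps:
Function('S')(k) = Mul(4, Pow(k, 2)) (Function('S')(k) = Mul(Mul(2, k), Mul(2, k)) = Mul(4, Pow(k, 2)))
Pow(Function('S')(Function('j')(6)), -1) = Pow(Mul(4, Pow(3, 2)), -1) = Pow(Mul(4, 9), -1) = Pow(36, -1) = Rational(1, 36)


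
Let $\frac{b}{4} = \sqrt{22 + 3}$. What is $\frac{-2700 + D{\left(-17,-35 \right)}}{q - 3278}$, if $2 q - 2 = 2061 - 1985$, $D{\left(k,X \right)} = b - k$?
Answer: $\frac{2663}{3239} \approx 0.82217$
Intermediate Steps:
$b = 20$ ($b = 4 \sqrt{22 + 3} = 4 \sqrt{25} = 4 \cdot 5 = 20$)
$D{\left(k,X \right)} = 20 - k$
$q = 39$ ($q = 1 + \frac{2061 - 1985}{2} = 1 + \frac{1}{2} \cdot 76 = 1 + 38 = 39$)
$\frac{-2700 + D{\left(-17,-35 \right)}}{q - 3278} = \frac{-2700 + \left(20 - -17\right)}{39 - 3278} = \frac{-2700 + \left(20 + 17\right)}{-3239} = \left(-2700 + 37\right) \left(- \frac{1}{3239}\right) = \left(-2663\right) \left(- \frac{1}{3239}\right) = \frac{2663}{3239}$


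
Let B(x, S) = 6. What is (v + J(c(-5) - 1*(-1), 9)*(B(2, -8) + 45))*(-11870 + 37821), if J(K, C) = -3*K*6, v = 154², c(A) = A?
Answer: 710745988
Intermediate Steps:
v = 23716
J(K, C) = -18*K
(v + J(c(-5) - 1*(-1), 9)*(B(2, -8) + 45))*(-11870 + 37821) = (23716 + (-18*(-5 - 1*(-1)))*(6 + 45))*(-11870 + 37821) = (23716 - 18*(-5 + 1)*51)*25951 = (23716 - 18*(-4)*51)*25951 = (23716 + 72*51)*25951 = (23716 + 3672)*25951 = 27388*25951 = 710745988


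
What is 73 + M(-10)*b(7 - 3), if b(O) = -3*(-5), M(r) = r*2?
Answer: -227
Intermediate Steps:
M(r) = 2*r
b(O) = 15
73 + M(-10)*b(7 - 3) = 73 + (2*(-10))*15 = 73 - 20*15 = 73 - 300 = -227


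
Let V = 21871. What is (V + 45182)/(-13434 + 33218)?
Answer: 67053/19784 ≈ 3.3893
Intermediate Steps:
(V + 45182)/(-13434 + 33218) = (21871 + 45182)/(-13434 + 33218) = 67053/19784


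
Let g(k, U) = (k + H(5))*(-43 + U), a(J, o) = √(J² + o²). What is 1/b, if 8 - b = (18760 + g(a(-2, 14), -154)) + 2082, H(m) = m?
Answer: -19849/386221001 - 1970*√2/386221001 ≈ -5.8606e-5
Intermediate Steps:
g(k, U) = (-43 + U)*(5 + k) (g(k, U) = (k + 5)*(-43 + U) = (5 + k)*(-43 + U) = (-43 + U)*(5 + k))
b = -19849 + 1970*√2 (b = 8 - ((18760 + (-215 - 43*√((-2)² + 14²) + 5*(-154) - 154*√((-2)² + 14²))) + 2082) = 8 - ((18760 + (-215 - 43*√(4 + 196) - 770 - 154*√(4 + 196))) + 2082) = 8 - ((18760 + (-215 - 430*√2 - 770 - 1540*√2)) + 2082) = 8 - ((18760 + (-985 - 1970*√2)) + 2082) = 8 - ((17775 - 1970*√2) + 2082) = 8 - (19857 - 1970*√2) = 8 + (-19857 + 1970*√2) = -19849 + 1970*√2 ≈ -17063.)
1/b = 1/(-19849 + 1970*√2)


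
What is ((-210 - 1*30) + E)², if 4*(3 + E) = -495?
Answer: 2152089/16 ≈ 1.3451e+5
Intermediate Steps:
E = -507/4 (E = -3 + (¼)*(-495) = -3 - 495/4 = -507/4 ≈ -126.75)
((-210 - 1*30) + E)² = ((-210 - 1*30) - 507/4)² = ((-210 - 30) - 507/4)² = (-240 - 507/4)² = (-1467/4)² = 2152089/16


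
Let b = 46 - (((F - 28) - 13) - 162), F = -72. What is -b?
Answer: -321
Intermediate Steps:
b = 321 (b = 46 - (((-72 - 28) - 13) - 162) = 46 - ((-100 - 13) - 162) = 46 - (-113 - 162) = 46 - 1*(-275) = 46 + 275 = 321)
-b = -1*321 = -321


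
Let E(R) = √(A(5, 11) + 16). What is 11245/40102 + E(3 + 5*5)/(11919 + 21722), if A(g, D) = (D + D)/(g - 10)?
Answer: 11245/40102 + √290/168205 ≈ 0.28051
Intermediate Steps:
A(g, D) = 2*D/(-10 + g) (A(g, D) = (2*D)/(-10 + g) = 2*D/(-10 + g))
E(R) = √290/5 (E(R) = √(2*11/(-10 + 5) + 16) = √(2*11/(-5) + 16) = √(2*11*(-⅕) + 16) = √(-22/5 + 16) = √(58/5) = √290/5)
11245/40102 + E(3 + 5*5)/(11919 + 21722) = 11245/40102 + (√290/5)/(11919 + 21722) = 11245*(1/40102) + (√290/5)/33641 = 11245/40102 + (√290/5)*(1/33641) = 11245/40102 + √290/168205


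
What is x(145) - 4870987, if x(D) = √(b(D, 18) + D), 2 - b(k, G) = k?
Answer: -4870987 + √2 ≈ -4.8710e+6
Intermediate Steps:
b(k, G) = 2 - k
x(D) = √2 (x(D) = √((2 - D) + D) = √2)
x(145) - 4870987 = √2 - 4870987 = -4870987 + √2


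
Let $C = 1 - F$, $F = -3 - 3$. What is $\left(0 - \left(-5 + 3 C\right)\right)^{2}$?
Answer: $256$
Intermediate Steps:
$F = -6$ ($F = -3 - 3 = -6$)
$C = 7$ ($C = 1 - -6 = 1 + 6 = 7$)
$\left(0 - \left(-5 + 3 C\right)\right)^{2} = \left(0 + \left(5 - 21\right)\right)^{2} = \left(0 - 16\right)^{2} = \left(-16\right)^{2} = 256$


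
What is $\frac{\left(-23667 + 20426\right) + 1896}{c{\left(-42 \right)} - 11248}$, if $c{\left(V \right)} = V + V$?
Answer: $\frac{1345}{11332} \approx 0.11869$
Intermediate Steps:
$c{\left(V \right)} = 2 V$
$\frac{\left(-23667 + 20426\right) + 1896}{c{\left(-42 \right)} - 11248} = \frac{\left(-23667 + 20426\right) + 1896}{2 \left(-42\right) - 11248} = \frac{-3241 + 1896}{-84 - 11248} = - \frac{1345}{-11332} = \left(-1345\right) \left(- \frac{1}{11332}\right) = \frac{1345}{11332}$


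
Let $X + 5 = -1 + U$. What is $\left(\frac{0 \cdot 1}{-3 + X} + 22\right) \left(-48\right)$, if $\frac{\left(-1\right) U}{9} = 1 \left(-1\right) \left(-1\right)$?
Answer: $-1056$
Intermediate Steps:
$U = -9$ ($U = - 9 \cdot 1 \left(-1\right) \left(-1\right) = - 9 \left(\left(-1\right) \left(-1\right)\right) = \left(-9\right) 1 = -9$)
$X = -15$ ($X = -5 - 10 = -15$)
$\left(\frac{0 \cdot 1}{-3 + X} + 22\right) \left(-48\right) = \left(\frac{0 \cdot 1}{-3 - 15} + 22\right) \left(-48\right) = \left(\frac{0}{-18} + 22\right) \left(-48\right) = \left(0 \left(- \frac{1}{18}\right) + 22\right) \left(-48\right) = \left(0 + 22\right) \left(-48\right) = 22 \left(-48\right) = -1056$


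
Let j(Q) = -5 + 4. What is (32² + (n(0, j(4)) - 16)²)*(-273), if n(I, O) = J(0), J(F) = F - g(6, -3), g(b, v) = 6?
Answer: -411684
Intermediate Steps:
J(F) = -6 + F (J(F) = F - 1*6 = F - 6 = -6 + F)
j(Q) = -1
n(I, O) = -6 (n(I, O) = -6 + 0 = -6)
(32² + (n(0, j(4)) - 16)²)*(-273) = (32² + (-6 - 16)²)*(-273) = (1024 + (-22)²)*(-273) = (1024 + 484)*(-273) = 1508*(-273) = -411684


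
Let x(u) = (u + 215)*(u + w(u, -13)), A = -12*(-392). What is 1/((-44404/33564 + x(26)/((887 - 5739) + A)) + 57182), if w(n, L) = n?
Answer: 310467/17726424254 ≈ 1.7514e-5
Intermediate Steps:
A = 4704
x(u) = 2*u*(215 + u) (x(u) = (u + 215)*(u + u) = (215 + u)*(2*u) = 2*u*(215 + u))
1/((-44404/33564 + x(26)/((887 - 5739) + A)) + 57182) = 1/((-44404/33564 + (2*26*(215 + 26))/((887 - 5739) + 4704)) + 57182) = 1/((-44404*1/33564 + (2*26*241)/(-4852 + 4704)) + 57182) = 1/((-11101/8391 + 12532/(-148)) + 57182) = 1/((-11101/8391 + 12532*(-1/148)) + 57182) = 1/((-11101/8391 - 3133/37) + 57182) = 1/(-26699740/310467 + 57182) = 1/(17726424254/310467) = 310467/17726424254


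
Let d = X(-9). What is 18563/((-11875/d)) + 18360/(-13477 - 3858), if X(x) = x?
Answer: 28190331/2166875 ≈ 13.010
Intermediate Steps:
d = -9
18563/((-11875/d)) + 18360/(-13477 - 3858) = 18563/((-11875/(-9))) + 18360/(-13477 - 3858) = 18563/((-11875*(-1/9))) + 18360/(-17335) = 18563/(11875/9) + 18360*(-1/17335) = 18563*(9/11875) - 3672/3467 = 8793/625 - 3672/3467 = 28190331/2166875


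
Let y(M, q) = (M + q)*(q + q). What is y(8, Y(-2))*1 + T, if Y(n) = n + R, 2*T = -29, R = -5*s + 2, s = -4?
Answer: 2211/2 ≈ 1105.5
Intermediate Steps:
R = 22 (R = -5*(-4) + 2 = 20 + 2 = 22)
T = -29/2 (T = (½)*(-29) = -29/2 ≈ -14.500)
Y(n) = 22 + n (Y(n) = n + 22 = 22 + n)
y(M, q) = 2*q*(M + q) (y(M, q) = (M + q)*(2*q) = 2*q*(M + q))
y(8, Y(-2))*1 + T = (2*(22 - 2)*(8 + (22 - 2)))*1 - 29/2 = (2*20*(8 + 20))*1 - 29/2 = (2*20*28)*1 - 29/2 = 1120*1 - 29/2 = 1120 - 29/2 = 2211/2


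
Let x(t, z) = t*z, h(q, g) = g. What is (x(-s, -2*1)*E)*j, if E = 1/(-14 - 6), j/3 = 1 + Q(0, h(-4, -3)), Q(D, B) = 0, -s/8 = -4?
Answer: -48/5 ≈ -9.6000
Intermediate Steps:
s = 32 (s = -8*(-4) = 32)
j = 3 (j = 3*(1 + 0) = 3*1 = 3)
E = -1/20 (E = 1/(-20) = -1/20 ≈ -0.050000)
(x(-s, -2*1)*E)*j = (((-1*32)*(-2*1))*(-1/20))*3 = (-32*(-2)*(-1/20))*3 = (64*(-1/20))*3 = -16/5*3 = -48/5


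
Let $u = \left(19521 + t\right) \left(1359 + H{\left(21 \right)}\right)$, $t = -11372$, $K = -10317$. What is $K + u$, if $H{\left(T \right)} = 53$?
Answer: $11496071$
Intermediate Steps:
$u = 11506388$ ($u = \left(19521 - 11372\right) \left(1359 + 53\right) = 8149 \cdot 1412 = 11506388$)
$K + u = -10317 + 11506388 = 11496071$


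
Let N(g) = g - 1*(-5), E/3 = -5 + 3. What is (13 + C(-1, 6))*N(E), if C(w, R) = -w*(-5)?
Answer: -8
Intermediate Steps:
C(w, R) = 5*w (C(w, R) = -(-5)*w = 5*w)
E = -6 (E = 3*(-5 + 3) = 3*(-2) = -6)
N(g) = 5 + g (N(g) = g + 5 = 5 + g)
(13 + C(-1, 6))*N(E) = (13 + 5*(-1))*(5 - 6) = (13 - 5)*(-1) = 8*(-1) = -8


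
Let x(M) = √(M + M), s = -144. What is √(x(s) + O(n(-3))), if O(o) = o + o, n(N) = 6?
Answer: 2*√(3 + 3*I*√2) ≈ 4.0487 + 2.0958*I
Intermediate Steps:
x(M) = √2*√M (x(M) = √(2*M) = √2*√M)
O(o) = 2*o
√(x(s) + O(n(-3))) = √(√2*√(-144) + 2*6) = √(√2*(12*I) + 12) = √(12*I*√2 + 12) = √(12 + 12*I*√2)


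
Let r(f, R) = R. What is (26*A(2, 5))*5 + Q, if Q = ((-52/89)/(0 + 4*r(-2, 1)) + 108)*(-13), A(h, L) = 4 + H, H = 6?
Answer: -9087/89 ≈ -102.10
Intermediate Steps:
A(h, L) = 10 (A(h, L) = 4 + 6 = 10)
Q = -124787/89 (Q = ((-52/89)/(0 + 4*1) + 108)*(-13) = ((-52*1/89)/(0 + 4) + 108)*(-13) = (-52/89/4 + 108)*(-13) = (-52/89*1/4 + 108)*(-13) = (-13/89 + 108)*(-13) = (9599/89)*(-13) = -124787/89 ≈ -1402.1)
(26*A(2, 5))*5 + Q = (26*10)*5 - 124787/89 = 260*5 - 124787/89 = 1300 - 124787/89 = -9087/89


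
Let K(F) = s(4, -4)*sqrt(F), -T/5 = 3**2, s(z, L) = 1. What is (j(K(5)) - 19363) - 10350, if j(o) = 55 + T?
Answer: -29703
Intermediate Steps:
T = -45 (T = -5*3**2 = -5*9 = -45)
K(F) = sqrt(F) (K(F) = 1*sqrt(F) = sqrt(F))
j(o) = 10 (j(o) = 55 - 45 = 10)
(j(K(5)) - 19363) - 10350 = (10 - 19363) - 10350 = -19353 - 10350 = -29703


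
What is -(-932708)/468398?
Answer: 66622/33457 ≈ 1.9913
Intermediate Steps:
-(-932708)/468398 = -1*(-66622/33457) = 66622/33457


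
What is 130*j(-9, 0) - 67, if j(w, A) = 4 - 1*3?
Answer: 63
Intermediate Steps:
j(w, A) = 1 (j(w, A) = 4 - 3 = 1)
130*j(-9, 0) - 67 = 130*1 - 67 = 130 - 67 = 63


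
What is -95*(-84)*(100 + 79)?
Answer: 1428420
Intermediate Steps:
-95*(-84)*(100 + 79) = -(-7980)*179 = -1*(-1428420) = 1428420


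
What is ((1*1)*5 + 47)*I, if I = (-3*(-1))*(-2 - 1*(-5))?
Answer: 468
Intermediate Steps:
I = 9 (I = 3*(-2 + 5) = 3*3 = 9)
((1*1)*5 + 47)*I = ((1*1)*5 + 47)*9 = (1*5 + 47)*9 = (5 + 47)*9 = 52*9 = 468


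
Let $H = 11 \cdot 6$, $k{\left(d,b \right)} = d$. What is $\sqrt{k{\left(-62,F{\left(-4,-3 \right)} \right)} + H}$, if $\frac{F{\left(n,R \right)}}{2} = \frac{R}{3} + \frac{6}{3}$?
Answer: $2$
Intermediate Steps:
$F{\left(n,R \right)} = 4 + \frac{2 R}{3}$ ($F{\left(n,R \right)} = 2 \left(\frac{R}{3} + \frac{6}{3}\right) = 2 \left(R \frac{1}{3} + 6 \cdot \frac{1}{3}\right) = 2 \left(\frac{R}{3} + 2\right) = 2 \left(2 + \frac{R}{3}\right) = 4 + \frac{2 R}{3}$)
$H = 66$
$\sqrt{k{\left(-62,F{\left(-4,-3 \right)} \right)} + H} = \sqrt{-62 + 66} = \sqrt{4} = 2$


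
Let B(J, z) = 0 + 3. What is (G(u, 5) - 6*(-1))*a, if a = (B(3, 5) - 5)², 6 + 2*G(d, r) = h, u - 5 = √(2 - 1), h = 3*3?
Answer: 30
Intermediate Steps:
h = 9
u = 6 (u = 5 + √(2 - 1) = 5 + √1 = 5 + 1 = 6)
B(J, z) = 3
G(d, r) = 3/2 (G(d, r) = -3 + (½)*9 = -3 + 9/2 = 3/2)
a = 4 (a = (3 - 5)² = (-2)² = 4)
(G(u, 5) - 6*(-1))*a = (3/2 - 6*(-1))*4 = (3/2 + 6)*4 = (15/2)*4 = 30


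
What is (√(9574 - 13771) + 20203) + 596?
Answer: 20799 + I*√4197 ≈ 20799.0 + 64.784*I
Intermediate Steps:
(√(9574 - 13771) + 20203) + 596 = (√(-4197) + 20203) + 596 = (I*√4197 + 20203) + 596 = (20203 + I*√4197) + 596 = 20799 + I*√4197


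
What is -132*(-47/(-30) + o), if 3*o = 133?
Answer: -30294/5 ≈ -6058.8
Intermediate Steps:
o = 133/3 (o = (⅓)*133 = 133/3 ≈ 44.333)
-132*(-47/(-30) + o) = -132*(-47/(-30) + 133/3) = -132*(-47*(-1/30) + 133/3) = -132*(47/30 + 133/3) = -132*459/10 = -30294/5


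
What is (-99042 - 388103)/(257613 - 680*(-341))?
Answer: -487145/489493 ≈ -0.99520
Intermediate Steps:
(-99042 - 388103)/(257613 - 680*(-341)) = -487145/(257613 + 231880) = -487145/489493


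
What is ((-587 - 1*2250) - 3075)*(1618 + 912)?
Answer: -14957360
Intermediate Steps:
((-587 - 1*2250) - 3075)*(1618 + 912) = ((-587 - 2250) - 3075)*2530 = (-2837 - 3075)*2530 = -5912*2530 = -14957360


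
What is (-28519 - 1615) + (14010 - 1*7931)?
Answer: -24055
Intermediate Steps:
(-28519 - 1615) + (14010 - 1*7931) = -30134 + (14010 - 7931) = -30134 + 6079 = -24055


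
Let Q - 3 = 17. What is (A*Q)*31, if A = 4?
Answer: 2480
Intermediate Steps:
Q = 20 (Q = 3 + 17 = 20)
(A*Q)*31 = (4*20)*31 = 80*31 = 2480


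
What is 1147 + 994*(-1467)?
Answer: -1457051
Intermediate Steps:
1147 + 994*(-1467) = 1147 - 1458198 = -1457051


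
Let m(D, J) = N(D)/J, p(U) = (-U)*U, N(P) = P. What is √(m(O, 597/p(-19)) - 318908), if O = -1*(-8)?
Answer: 2*I*√28415851377/597 ≈ 564.72*I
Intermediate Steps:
p(U) = -U²
O = 8
m(D, J) = D/J
√(m(O, 597/p(-19)) - 318908) = √(8/((597/((-1*(-19)²)))) - 318908) = √(8/((597/((-1*361)))) - 318908) = √(8/((597/(-361))) - 318908) = √(8/((597*(-1/361))) - 318908) = √(8/(-597/361) - 318908) = √(8*(-361/597) - 318908) = √(-2888/597 - 318908) = √(-190390964/597) = 2*I*√28415851377/597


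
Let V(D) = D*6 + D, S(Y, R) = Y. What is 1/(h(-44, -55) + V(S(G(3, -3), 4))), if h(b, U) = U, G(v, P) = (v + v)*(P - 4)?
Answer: -1/349 ≈ -0.0028653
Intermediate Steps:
G(v, P) = 2*v*(-4 + P) (G(v, P) = (2*v)*(-4 + P) = 2*v*(-4 + P))
V(D) = 7*D (V(D) = 6*D + D = 7*D)
1/(h(-44, -55) + V(S(G(3, -3), 4))) = 1/(-55 + 7*(2*3*(-4 - 3))) = 1/(-55 + 7*(2*3*(-7))) = 1/(-55 + 7*(-42)) = 1/(-55 - 294) = 1/(-349) = -1/349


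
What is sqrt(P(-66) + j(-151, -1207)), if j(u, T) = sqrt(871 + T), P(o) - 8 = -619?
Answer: sqrt(-611 + 4*I*sqrt(21)) ≈ 0.3707 + 24.721*I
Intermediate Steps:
P(o) = -611 (P(o) = 8 - 619 = -611)
sqrt(P(-66) + j(-151, -1207)) = sqrt(-611 + sqrt(871 - 1207)) = sqrt(-611 + sqrt(-336)) = sqrt(-611 + 4*I*sqrt(21))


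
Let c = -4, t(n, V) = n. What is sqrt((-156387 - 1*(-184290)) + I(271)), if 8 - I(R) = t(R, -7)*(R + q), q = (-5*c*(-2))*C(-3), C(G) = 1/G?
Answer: I*sqrt(442290)/3 ≈ 221.68*I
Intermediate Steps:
q = 40/3 (q = (-5*(-4)*(-2))/(-3) = (20*(-2))*(-1/3) = -40*(-1/3) = 40/3 ≈ 13.333)
I(R) = 8 - R*(40/3 + R) (I(R) = 8 - R*(R + 40/3) = 8 - R*(40/3 + R))
sqrt((-156387 - 1*(-184290)) + I(271)) = sqrt((-156387 - 1*(-184290)) + (8 - 1*271**2 - 40/3*271)) = sqrt((-156387 + 184290) + (8 - 1*73441 - 10840/3)) = sqrt(27903 + (8 - 73441 - 10840/3)) = sqrt(27903 - 231139/3) = sqrt(-147430/3) = I*sqrt(442290)/3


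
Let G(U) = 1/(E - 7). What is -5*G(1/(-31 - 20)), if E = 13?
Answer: -5/6 ≈ -0.83333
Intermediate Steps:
G(U) = 1/6 (G(U) = 1/(13 - 7) = 1/6)
-5*G(1/(-31 - 20)) = -5*1/6 = -5/6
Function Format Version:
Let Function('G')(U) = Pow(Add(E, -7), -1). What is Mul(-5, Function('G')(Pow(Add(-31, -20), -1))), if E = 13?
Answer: Rational(-5, 6) ≈ -0.83333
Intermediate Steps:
Function('G')(U) = Rational(1, 6) (Function('G')(U) = Pow(Add(13, -7), -1) = Pow(6, -1) = Rational(1, 6))
Mul(-5, Function('G')(Pow(Add(-31, -20), -1))) = Mul(-5, Rational(1, 6)) = Rational(-5, 6)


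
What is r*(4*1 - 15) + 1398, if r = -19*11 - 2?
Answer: 3719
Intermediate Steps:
r = -211 (r = -209 - 2 = -211)
r*(4*1 - 15) + 1398 = -211*(4*1 - 15) + 1398 = -211*(4 - 15) + 1398 = -211*(-11) + 1398 = 2321 + 1398 = 3719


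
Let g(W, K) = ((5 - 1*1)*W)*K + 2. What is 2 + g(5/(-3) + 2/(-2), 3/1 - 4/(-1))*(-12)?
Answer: 874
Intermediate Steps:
g(W, K) = 2 + 4*K*W (g(W, K) = ((5 - 1)*W)*K + 2 = (4*W)*K + 2 = 4*K*W + 2 = 2 + 4*K*W)
2 + g(5/(-3) + 2/(-2), 3/1 - 4/(-1))*(-12) = 2 + (2 + 4*(3/1 - 4/(-1))*(5/(-3) + 2/(-2)))*(-12) = 2 + (2 + 4*(3*1 - 4*(-1))*(5*(-1/3) + 2*(-1/2)))*(-12) = 2 + (2 + 4*(3 + 4)*(-5/3 - 1))*(-12) = 2 + (2 + 4*7*(-8/3))*(-12) = 2 + (2 - 224/3)*(-12) = 2 - 218/3*(-12) = 2 + 872 = 874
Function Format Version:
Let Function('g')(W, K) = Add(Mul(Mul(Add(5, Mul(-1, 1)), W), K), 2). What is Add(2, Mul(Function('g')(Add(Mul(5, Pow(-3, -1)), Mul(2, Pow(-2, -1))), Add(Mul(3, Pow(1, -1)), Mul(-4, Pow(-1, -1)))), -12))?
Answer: 874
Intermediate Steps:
Function('g')(W, K) = Add(2, Mul(4, K, W)) (Function('g')(W, K) = Add(Mul(Mul(Add(5, -1), W), K), 2) = Add(Mul(Mul(4, W), K), 2) = Add(Mul(4, K, W), 2) = Add(2, Mul(4, K, W)))
Add(2, Mul(Function('g')(Add(Mul(5, Pow(-3, -1)), Mul(2, Pow(-2, -1))), Add(Mul(3, Pow(1, -1)), Mul(-4, Pow(-1, -1)))), -12)) = Add(2, Mul(Add(2, Mul(4, Add(Mul(3, Pow(1, -1)), Mul(-4, Pow(-1, -1))), Add(Mul(5, Pow(-3, -1)), Mul(2, Pow(-2, -1))))), -12)) = Add(2, Mul(Add(2, Mul(4, Add(Mul(3, 1), Mul(-4, -1)), Add(Mul(5, Rational(-1, 3)), Mul(2, Rational(-1, 2))))), -12)) = Add(2, Mul(Add(2, Mul(4, Add(3, 4), Add(Rational(-5, 3), -1))), -12)) = Add(2, Mul(Add(2, Mul(4, 7, Rational(-8, 3))), -12)) = Add(2, Mul(Add(2, Rational(-224, 3)), -12)) = Add(2, Mul(Rational(-218, 3), -12)) = Add(2, 872) = 874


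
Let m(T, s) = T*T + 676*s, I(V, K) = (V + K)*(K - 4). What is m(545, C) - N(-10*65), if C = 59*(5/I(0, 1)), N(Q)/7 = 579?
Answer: 679496/3 ≈ 2.2650e+5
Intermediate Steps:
I(V, K) = (-4 + K)*(K + V) (I(V, K) = (K + V)*(-4 + K) = (-4 + K)*(K + V))
N(Q) = 4053 (N(Q) = 7*579 = 4053)
C = -295/3 (C = 59*(5/(1² - 4*1 - 4*0 + 1*0)) = 59*(5/(1 - 4 + 0 + 0)) = 59*(5/(-3)) = 59*(5*(-⅓)) = 59*(-5/3) = -295/3 ≈ -98.333)
m(T, s) = T² + 676*s
m(545, C) - N(-10*65) = (545² + 676*(-295/3)) - 1*4053 = (297025 - 199420/3) - 4053 = 691655/3 - 4053 = 679496/3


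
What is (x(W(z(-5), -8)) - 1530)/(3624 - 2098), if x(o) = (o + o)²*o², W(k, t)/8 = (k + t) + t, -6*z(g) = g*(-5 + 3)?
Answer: 9234108341/8829 ≈ 1.0459e+6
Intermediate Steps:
z(g) = g/3 (z(g) = -g*(-5 + 3)/6 = -g*(-2)/6 = -(-1)*g/3 = g/3)
W(k, t) = 8*k + 16*t (W(k, t) = 8*((k + t) + t) = 8*(k + 2*t) = 8*k + 16*t)
x(o) = 4*o⁴ (x(o) = (2*o)²*o² = (4*o²)*o² = 4*o⁴)
(x(W(z(-5), -8)) - 1530)/(3624 - 2098) = (4*(8*((⅓)*(-5)) + 16*(-8))⁴ - 1530)/(3624 - 2098) = (4*(8*(-5/3) - 128)⁴ - 1530)/1526 = (4*(-40/3 - 128)⁴ - 1530)*(1/1526) = (4*(-424/3)⁴ - 1530)*(1/1526) = (4*(32319410176/81) - 1530)*(1/1526) = (129277640704/81 - 1530)*(1/1526) = (129277516774/81)*(1/1526) = 9234108341/8829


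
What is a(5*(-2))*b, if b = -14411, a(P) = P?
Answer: 144110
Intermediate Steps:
a(5*(-2))*b = (5*(-2))*(-14411) = -10*(-14411) = 144110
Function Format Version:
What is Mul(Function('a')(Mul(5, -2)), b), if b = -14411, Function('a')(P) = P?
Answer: 144110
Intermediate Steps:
Mul(Function('a')(Mul(5, -2)), b) = Mul(Mul(5, -2), -14411) = Mul(-10, -14411) = 144110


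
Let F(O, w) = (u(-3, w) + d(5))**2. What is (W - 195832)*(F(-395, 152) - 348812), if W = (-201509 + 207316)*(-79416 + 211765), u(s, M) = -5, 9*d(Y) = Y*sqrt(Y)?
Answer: -21707269682253442/81 - 38417740550*sqrt(5)/9 ≈ -2.6800e+14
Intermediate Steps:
d(Y) = Y**(3/2)/9 (d(Y) = (Y*sqrt(Y))/9 = Y**(3/2)/9)
F(O, w) = (-5 + 5*sqrt(5)/9)**2 (F(O, w) = (-5 + 5**(3/2)/9)**2 = (-5 + (5*sqrt(5))/9)**2 = (-5 + 5*sqrt(5)/9)**2)
W = 768550643 (W = 5807*132349 = 768550643)
(W - 195832)*(F(-395, 152) - 348812) = (768550643 - 195832)*((2150/81 - 50*sqrt(5)/9) - 348812) = 768354811*(-28251622/81 - 50*sqrt(5)/9) = -21707269682253442/81 - 38417740550*sqrt(5)/9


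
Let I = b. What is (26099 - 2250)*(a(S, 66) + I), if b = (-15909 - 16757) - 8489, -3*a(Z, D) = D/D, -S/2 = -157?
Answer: -2944540634/3 ≈ -9.8151e+8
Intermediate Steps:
S = 314 (S = -2*(-157) = 314)
a(Z, D) = -⅓ (a(Z, D) = -D/(3*D) = -⅓*1 = -⅓)
b = -41155 (b = -32666 - 8489 = -41155)
I = -41155
(26099 - 2250)*(a(S, 66) + I) = (26099 - 2250)*(-⅓ - 41155) = 23849*(-123466/3) = -2944540634/3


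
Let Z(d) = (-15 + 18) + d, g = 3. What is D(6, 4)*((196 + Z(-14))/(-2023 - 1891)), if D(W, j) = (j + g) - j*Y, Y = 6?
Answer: 3145/3914 ≈ 0.80353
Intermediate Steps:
Z(d) = 3 + d
D(W, j) = 3 - 5*j (D(W, j) = (j + 3) - j*6 = (3 + j) - 6*j = 3 - 5*j)
D(6, 4)*((196 + Z(-14))/(-2023 - 1891)) = (3 - 5*4)*((196 + (3 - 14))/(-2023 - 1891)) = (3 - 20)*((196 - 11)/(-3914)) = -3145*(-1)/3914 = -17*(-185/3914) = 3145/3914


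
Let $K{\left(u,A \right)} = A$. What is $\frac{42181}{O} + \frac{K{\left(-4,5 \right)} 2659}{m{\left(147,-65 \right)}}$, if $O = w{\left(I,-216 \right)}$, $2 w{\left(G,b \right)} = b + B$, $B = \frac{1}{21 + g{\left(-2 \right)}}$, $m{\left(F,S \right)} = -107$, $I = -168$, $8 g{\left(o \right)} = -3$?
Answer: $- \frac{981569275}{1906312} \approx -514.9$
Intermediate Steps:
$g{\left(o \right)} = - \frac{3}{8}$ ($g{\left(o \right)} = \frac{1}{8} \left(-3\right) = - \frac{3}{8}$)
$B = \frac{8}{165}$ ($B = \frac{1}{21 - \frac{3}{8}} = \frac{1}{\frac{165}{8}} = \frac{8}{165} \approx 0.048485$)
$w{\left(G,b \right)} = \frac{4}{165} + \frac{b}{2}$ ($w{\left(G,b \right)} = \frac{b + \frac{8}{165}}{2} = \frac{\frac{8}{165} + b}{2} = \frac{4}{165} + \frac{b}{2}$)
$O = - \frac{17816}{165}$ ($O = \frac{4}{165} + \frac{1}{2} \left(-216\right) = \frac{4}{165} - 108 = - \frac{17816}{165} \approx -107.98$)
$\frac{42181}{O} + \frac{K{\left(-4,5 \right)} 2659}{m{\left(147,-65 \right)}} = \frac{42181}{- \frac{17816}{165}} + \frac{5 \cdot 2659}{-107} = 42181 \left(- \frac{165}{17816}\right) + 13295 \left(- \frac{1}{107}\right) = - \frac{6959865}{17816} - \frac{13295}{107} = - \frac{981569275}{1906312}$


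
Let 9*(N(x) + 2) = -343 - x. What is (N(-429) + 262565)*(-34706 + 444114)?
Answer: 967493743424/9 ≈ 1.0750e+11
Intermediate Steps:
N(x) = -361/9 - x/9 (N(x) = -2 + (-343 - x)/9 = -2 + (-343/9 - x/9) = -361/9 - x/9)
(N(-429) + 262565)*(-34706 + 444114) = ((-361/9 - ⅑*(-429)) + 262565)*(-34706 + 444114) = ((-361/9 + 143/3) + 262565)*409408 = (68/9 + 262565)*409408 = (2363153/9)*409408 = 967493743424/9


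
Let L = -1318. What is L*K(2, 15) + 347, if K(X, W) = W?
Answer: -19423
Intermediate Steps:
L*K(2, 15) + 347 = -1318*15 + 347 = -19770 + 347 = -19423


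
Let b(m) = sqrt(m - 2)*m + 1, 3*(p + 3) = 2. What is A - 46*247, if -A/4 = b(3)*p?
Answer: -33974/3 ≈ -11325.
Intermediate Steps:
p = -7/3 (p = -3 + (1/3)*2 = -3 + 2/3 = -7/3 ≈ -2.3333)
b(m) = 1 + m*sqrt(-2 + m) (b(m) = sqrt(-2 + m)*m + 1 = m*sqrt(-2 + m) + 1 = 1 + m*sqrt(-2 + m))
A = 112/3 (A = -4*(1 + 3*sqrt(-2 + 3))*(-7)/3 = -4*(1 + 3*sqrt(1))*(-7)/3 = -4*(1 + 3*1)*(-7)/3 = -4*(1 + 3)*(-7)/3 = -16*(-7)/3 = -4*(-28/3) = 112/3 ≈ 37.333)
A - 46*247 = 112/3 - 46*247 = 112/3 - 11362 = -33974/3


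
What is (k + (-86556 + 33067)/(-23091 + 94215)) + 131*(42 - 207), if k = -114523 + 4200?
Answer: -9384011801/71124 ≈ -1.3194e+5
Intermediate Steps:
k = -110323
(k + (-86556 + 33067)/(-23091 + 94215)) + 131*(42 - 207) = (-110323 + (-86556 + 33067)/(-23091 + 94215)) + 131*(42 - 207) = (-110323 - 53489/71124) + 131*(-165) = (-110323 - 53489*1/71124) - 21615 = (-110323 - 53489/71124) - 21615 = -7846666541/71124 - 21615 = -9384011801/71124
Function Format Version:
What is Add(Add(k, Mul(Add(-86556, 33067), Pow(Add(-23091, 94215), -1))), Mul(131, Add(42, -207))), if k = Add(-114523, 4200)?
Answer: Rational(-9384011801, 71124) ≈ -1.3194e+5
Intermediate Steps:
k = -110323
Add(Add(k, Mul(Add(-86556, 33067), Pow(Add(-23091, 94215), -1))), Mul(131, Add(42, -207))) = Add(Add(-110323, Mul(Add(-86556, 33067), Pow(Add(-23091, 94215), -1))), Mul(131, Add(42, -207))) = Add(Add(-110323, Mul(-53489, Pow(71124, -1))), Mul(131, -165)) = Add(Add(-110323, Mul(-53489, Rational(1, 71124))), -21615) = Add(Add(-110323, Rational(-53489, 71124)), -21615) = Add(Rational(-7846666541, 71124), -21615) = Rational(-9384011801, 71124)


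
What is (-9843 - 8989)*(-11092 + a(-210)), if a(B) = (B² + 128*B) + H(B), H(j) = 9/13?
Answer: -1500401936/13 ≈ -1.1542e+8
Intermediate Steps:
H(j) = 9/13 (H(j) = 9*(1/13) = 9/13)
a(B) = 9/13 + B² + 128*B (a(B) = (B² + 128*B) + 9/13 = 9/13 + B² + 128*B)
(-9843 - 8989)*(-11092 + a(-210)) = (-9843 - 8989)*(-11092 + (9/13 + (-210)² + 128*(-210))) = -18832*(-11092 + (9/13 + 44100 - 26880)) = -18832*(-11092 + 223869/13) = -18832*79673/13 = -1500401936/13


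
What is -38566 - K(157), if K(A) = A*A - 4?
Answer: -63211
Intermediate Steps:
K(A) = -4 + A**2 (K(A) = A**2 - 4 = -4 + A**2)
-38566 - K(157) = -38566 - (-4 + 157**2) = -38566 - (-4 + 24649) = -38566 - 1*24645 = -38566 - 24645 = -63211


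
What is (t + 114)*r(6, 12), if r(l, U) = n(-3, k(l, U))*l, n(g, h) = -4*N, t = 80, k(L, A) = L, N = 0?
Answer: 0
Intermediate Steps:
n(g, h) = 0 (n(g, h) = -4*0 = 0)
r(l, U) = 0 (r(l, U) = 0*l = 0)
(t + 114)*r(6, 12) = (80 + 114)*0 = 194*0 = 0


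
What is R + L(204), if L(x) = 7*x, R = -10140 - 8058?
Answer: -16770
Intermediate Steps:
R = -18198
R + L(204) = -18198 + 7*204 = -18198 + 1428 = -16770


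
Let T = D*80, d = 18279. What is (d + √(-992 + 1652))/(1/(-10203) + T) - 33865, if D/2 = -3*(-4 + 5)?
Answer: -166038340102/4897441 - 20406*√165/4897441 ≈ -33903.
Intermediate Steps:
D = -6 (D = 2*(-3*(-4 + 5)) = 2*(-3*1) = 2*(-3) = -6)
T = -480 (T = -6*80 = -480)
(d + √(-992 + 1652))/(1/(-10203) + T) - 33865 = (18279 + √(-992 + 1652))/(1/(-10203) - 480) - 33865 = (18279 + √660)/(-1/10203 - 480) - 33865 = (18279 + 2*√165)/(-4897441/10203) - 33865 = (18279 + 2*√165)*(-10203/4897441) - 33865 = (-186500637/4897441 - 20406*√165/4897441) - 33865 = -166038340102/4897441 - 20406*√165/4897441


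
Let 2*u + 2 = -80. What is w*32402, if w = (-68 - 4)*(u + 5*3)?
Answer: 60656544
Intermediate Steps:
u = -41 (u = -1 + (½)*(-80) = -1 - 40 = -41)
w = 1872 (w = (-68 - 4)*(-41 + 5*3) = -72*(-41 + 15) = -72*(-26) = 1872)
w*32402 = 1872*32402 = 60656544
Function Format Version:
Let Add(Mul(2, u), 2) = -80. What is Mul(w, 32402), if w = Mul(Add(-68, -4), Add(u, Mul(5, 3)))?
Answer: 60656544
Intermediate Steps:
u = -41 (u = Add(-1, Mul(Rational(1, 2), -80)) = Add(-1, -40) = -41)
w = 1872 (w = Mul(Add(-68, -4), Add(-41, Mul(5, 3))) = Mul(-72, Add(-41, 15)) = Mul(-72, -26) = 1872)
Mul(w, 32402) = Mul(1872, 32402) = 60656544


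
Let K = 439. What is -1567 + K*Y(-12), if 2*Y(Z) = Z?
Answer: -4201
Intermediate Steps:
Y(Z) = Z/2
-1567 + K*Y(-12) = -1567 + 439*((½)*(-12)) = -1567 + 439*(-6) = -1567 - 2634 = -4201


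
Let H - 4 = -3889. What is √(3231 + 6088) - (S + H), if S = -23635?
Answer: 27520 + √9319 ≈ 27617.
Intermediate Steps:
H = -3885 (H = 4 - 3889 = -3885)
√(3231 + 6088) - (S + H) = √(3231 + 6088) - (-23635 - 3885) = √9319 - 1*(-27520) = √9319 + 27520 = 27520 + √9319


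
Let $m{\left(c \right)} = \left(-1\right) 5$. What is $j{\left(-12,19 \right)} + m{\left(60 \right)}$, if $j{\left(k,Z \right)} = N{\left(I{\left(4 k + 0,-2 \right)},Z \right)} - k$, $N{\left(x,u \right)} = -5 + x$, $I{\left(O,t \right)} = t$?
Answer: $0$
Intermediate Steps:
$m{\left(c \right)} = -5$
$j{\left(k,Z \right)} = -7 - k$ ($j{\left(k,Z \right)} = \left(-5 - 2\right) - k = -7 - k$)
$j{\left(-12,19 \right)} + m{\left(60 \right)} = \left(-7 - -12\right) - 5 = \left(-7 + 12\right) - 5 = 5 - 5 = 0$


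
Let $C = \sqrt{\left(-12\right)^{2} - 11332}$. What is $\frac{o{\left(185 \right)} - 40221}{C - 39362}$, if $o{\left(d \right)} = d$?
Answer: $\frac{196987129}{193672279} + \frac{10009 i \sqrt{2797}}{193672279} \approx 1.0171 + 0.0027332 i$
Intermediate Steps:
$C = 2 i \sqrt{2797}$ ($C = \sqrt{144 - 11332} = \sqrt{-11188} = 2 i \sqrt{2797} \approx 105.77 i$)
$\frac{o{\left(185 \right)} - 40221}{C - 39362} = \frac{185 - 40221}{2 i \sqrt{2797} - 39362} = - \frac{40036}{2 i \sqrt{2797} - 39362} = - \frac{40036}{-39362 + 2 i \sqrt{2797}}$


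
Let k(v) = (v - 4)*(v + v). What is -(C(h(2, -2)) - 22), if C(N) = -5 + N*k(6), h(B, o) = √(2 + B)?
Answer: -21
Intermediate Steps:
k(v) = 2*v*(-4 + v) (k(v) = (-4 + v)*(2*v) = 2*v*(-4 + v))
C(N) = -5 + 24*N (C(N) = -5 + N*(2*6*(-4 + 6)) = -5 + N*(2*6*2) = -5 + N*24 = -5 + 24*N)
-(C(h(2, -2)) - 22) = -((-5 + 24*√(2 + 2)) - 22) = -((-5 + 24*√4) - 22) = -((-5 + 24*2) - 22) = -((-5 + 48) - 22) = -(43 - 22) = -1*21 = -21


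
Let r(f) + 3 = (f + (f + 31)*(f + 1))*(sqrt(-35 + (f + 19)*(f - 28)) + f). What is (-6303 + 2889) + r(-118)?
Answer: -1190615 + 10061*sqrt(14419) ≈ 17501.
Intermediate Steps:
r(f) = -3 + (f + sqrt(-35 + (-28 + f)*(19 + f)))*(f + (1 + f)*(31 + f)) (r(f) = -3 + (f + (f + 31)*(f + 1))*(sqrt(-35 + (f + 19)*(f - 28)) + f) = -3 + (f + (31 + f)*(1 + f))*(sqrt(-35 + (19 + f)*(-28 + f)) + f) = -3 + (f + (1 + f)*(31 + f))*(sqrt(-35 + (-28 + f)*(19 + f)) + f) = -3 + (f + (1 + f)*(31 + f))*(f + sqrt(-35 + (-28 + f)*(19 + f))) = -3 + (f + sqrt(-35 + (-28 + f)*(19 + f)))*(f + (1 + f)*(31 + f)))
(-6303 + 2889) + r(-118) = (-6303 + 2889) + (-3 + (-118)**3 + 31*(-118) + 31*sqrt(-567 + (-118)**2 - 9*(-118)) + 33*(-118)**2 + (-118)**2*sqrt(-567 + (-118)**2 - 9*(-118)) + 33*(-118)*sqrt(-567 + (-118)**2 - 9*(-118))) = -3414 + (-3 - 1643032 - 3658 + 31*sqrt(-567 + 13924 + 1062) + 33*13924 + 13924*sqrt(-567 + 13924 + 1062) + 33*(-118)*sqrt(-567 + 13924 + 1062)) = -3414 + (-3 - 1643032 - 3658 + 31*sqrt(14419) + 459492 + 13924*sqrt(14419) + 33*(-118)*sqrt(14419)) = -3414 + (-3 - 1643032 - 3658 + 31*sqrt(14419) + 459492 + 13924*sqrt(14419) - 3894*sqrt(14419)) = -3414 + (-1187201 + 10061*sqrt(14419)) = -1190615 + 10061*sqrt(14419)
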